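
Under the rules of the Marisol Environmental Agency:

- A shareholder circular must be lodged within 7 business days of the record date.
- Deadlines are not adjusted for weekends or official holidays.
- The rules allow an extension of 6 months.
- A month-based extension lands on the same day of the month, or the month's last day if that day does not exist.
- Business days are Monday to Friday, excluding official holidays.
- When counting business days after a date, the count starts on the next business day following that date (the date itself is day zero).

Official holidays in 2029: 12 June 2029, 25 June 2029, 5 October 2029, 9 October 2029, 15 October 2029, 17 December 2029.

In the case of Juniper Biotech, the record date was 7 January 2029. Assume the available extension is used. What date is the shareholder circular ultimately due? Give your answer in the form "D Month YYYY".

16 July 2029

Starting the day after 7 January 2029 and counting 7 business days lands on 16 January 2029.
16 January 2029 falls on a Tuesday. The rules make no weekend/holiday allowance, so it remains 16 January 2029.
The 6 months extension carries 16 January 2029 to 16 July 2029.
No adjustment is made for weekends or holidays, so 16 July 2029 stands.
So the filing is due 16 July 2029.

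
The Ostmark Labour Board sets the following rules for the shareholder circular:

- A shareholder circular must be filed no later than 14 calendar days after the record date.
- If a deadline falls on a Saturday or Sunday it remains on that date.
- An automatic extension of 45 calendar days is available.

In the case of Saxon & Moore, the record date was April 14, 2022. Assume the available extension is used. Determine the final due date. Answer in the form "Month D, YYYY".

June 12, 2022

14 calendar days after April 14, 2022 is April 28, 2022.
April 28, 2022 is a Thursday; no weekend or holiday adjustment applies.
Applying the 45-calendar-day extension: April 28, 2022 + 45 days = June 12, 2022.
June 12, 2022 falls on a Sunday. The rules make no weekend/holiday allowance, so it remains June 12, 2022.
So the filing is due June 12, 2022.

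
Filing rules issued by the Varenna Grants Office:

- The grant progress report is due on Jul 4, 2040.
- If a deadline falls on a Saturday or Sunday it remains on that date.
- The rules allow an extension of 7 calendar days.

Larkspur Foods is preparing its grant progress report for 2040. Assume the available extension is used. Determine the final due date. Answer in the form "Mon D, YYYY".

Jul 11, 2040

The statutory due date is Jul 4, 2040.
Jul 4, 2040 falls on a Wednesday. The rules make no weekend/holiday allowance, so it remains Jul 4, 2040.
Add the 7 calendar-day extension to Jul 4, 2040: Jul 11, 2040.
No adjustment is made for weekends or holidays, so Jul 11, 2040 stands.
Deadline: Jul 11, 2040.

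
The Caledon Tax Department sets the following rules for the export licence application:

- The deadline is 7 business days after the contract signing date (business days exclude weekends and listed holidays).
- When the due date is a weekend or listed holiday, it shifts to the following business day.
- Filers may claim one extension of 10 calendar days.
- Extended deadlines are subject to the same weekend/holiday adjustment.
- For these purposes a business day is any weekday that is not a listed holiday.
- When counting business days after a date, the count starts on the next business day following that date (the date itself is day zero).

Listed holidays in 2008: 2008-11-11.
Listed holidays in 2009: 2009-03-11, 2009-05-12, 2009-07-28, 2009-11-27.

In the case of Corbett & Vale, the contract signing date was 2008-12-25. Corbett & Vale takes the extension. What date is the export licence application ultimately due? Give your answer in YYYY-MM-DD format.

2009-01-15

Starting the day after 2008-12-25 and counting 7 business days lands on 2009-01-05.
2009-01-05 falls on a Monday, which is a business day, so no adjustment is needed.
With the 10-day extension, 2009-01-05 becomes 2009-01-15.
2009-01-15 (Thursday) is already a business day.
The final due date is 2009-01-15.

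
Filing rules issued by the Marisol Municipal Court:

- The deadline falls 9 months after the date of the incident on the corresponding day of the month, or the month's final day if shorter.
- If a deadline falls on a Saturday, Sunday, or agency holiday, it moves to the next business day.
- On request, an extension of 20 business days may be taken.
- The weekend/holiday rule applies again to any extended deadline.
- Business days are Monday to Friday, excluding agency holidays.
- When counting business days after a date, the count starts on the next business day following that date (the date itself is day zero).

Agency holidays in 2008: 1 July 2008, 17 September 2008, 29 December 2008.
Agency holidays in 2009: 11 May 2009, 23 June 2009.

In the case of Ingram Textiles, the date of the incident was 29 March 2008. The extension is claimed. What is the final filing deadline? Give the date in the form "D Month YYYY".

9 months from 29 March 2008 is 29 December 2008.
29 December 2008 is a listed holiday, so it moves to the next business day, 30 December 2008 (Tuesday).
The 20-business-day extension runs from 30 December 2008 to 27 January 2009.
27 January 2009 falls on a Tuesday, which is a business day, so no adjustment is needed.
So the filing is due 27 January 2009.

27 January 2009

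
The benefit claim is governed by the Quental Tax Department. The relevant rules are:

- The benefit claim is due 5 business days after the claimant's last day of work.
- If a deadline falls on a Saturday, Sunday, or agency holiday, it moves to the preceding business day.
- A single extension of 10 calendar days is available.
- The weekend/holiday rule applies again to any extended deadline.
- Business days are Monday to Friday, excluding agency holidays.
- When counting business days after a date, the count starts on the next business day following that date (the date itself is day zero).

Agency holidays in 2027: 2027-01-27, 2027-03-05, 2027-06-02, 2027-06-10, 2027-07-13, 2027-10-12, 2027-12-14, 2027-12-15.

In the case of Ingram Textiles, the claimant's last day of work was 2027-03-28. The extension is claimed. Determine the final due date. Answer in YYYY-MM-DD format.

Starting the day after 2027-03-28 and counting 5 business days lands on 2027-04-02.
2027-04-02 is a Friday and not a listed holiday, so it stands.
The 10-calendar-day extension moves the deadline from 2027-04-02 to 2027-04-12.
2027-04-12 is a Monday and not a listed holiday, so it stands.
The final due date is 2027-04-12.

2027-04-12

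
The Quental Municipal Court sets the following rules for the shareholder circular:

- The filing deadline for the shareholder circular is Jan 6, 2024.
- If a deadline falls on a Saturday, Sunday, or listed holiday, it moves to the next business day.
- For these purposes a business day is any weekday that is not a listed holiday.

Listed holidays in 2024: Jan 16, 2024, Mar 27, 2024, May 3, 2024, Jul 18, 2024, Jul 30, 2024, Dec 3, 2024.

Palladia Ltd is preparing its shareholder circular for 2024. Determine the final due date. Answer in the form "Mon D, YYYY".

The statutory due date is Jan 6, 2024.
Jan 6, 2024 is a Saturday; the next business day is Jan 8, 2024 (Monday).
Deadline: Jan 8, 2024.

Jan 8, 2024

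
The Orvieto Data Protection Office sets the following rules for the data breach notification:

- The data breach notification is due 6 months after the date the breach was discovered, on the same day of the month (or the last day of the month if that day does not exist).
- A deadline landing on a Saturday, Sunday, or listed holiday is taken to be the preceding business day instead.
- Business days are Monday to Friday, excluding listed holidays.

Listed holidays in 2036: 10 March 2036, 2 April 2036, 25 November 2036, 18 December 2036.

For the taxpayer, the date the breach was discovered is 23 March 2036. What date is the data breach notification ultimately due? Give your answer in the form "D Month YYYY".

23 September 2036

Moving 6 months forward from 23 March 2036 on the corresponding day gives 23 September 2036.
Since 23 September 2036 is a Tuesday and not a holiday, the date is unchanged.
The final due date is 23 September 2036.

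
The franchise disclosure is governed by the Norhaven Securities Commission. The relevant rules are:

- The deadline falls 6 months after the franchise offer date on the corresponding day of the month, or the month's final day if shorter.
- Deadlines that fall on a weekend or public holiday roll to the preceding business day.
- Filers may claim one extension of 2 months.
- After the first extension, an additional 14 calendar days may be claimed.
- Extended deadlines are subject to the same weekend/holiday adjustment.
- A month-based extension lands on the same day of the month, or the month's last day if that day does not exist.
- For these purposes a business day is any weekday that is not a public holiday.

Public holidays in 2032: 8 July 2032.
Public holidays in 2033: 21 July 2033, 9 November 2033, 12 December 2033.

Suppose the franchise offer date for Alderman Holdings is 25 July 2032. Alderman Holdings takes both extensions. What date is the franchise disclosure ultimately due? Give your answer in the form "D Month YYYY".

8 April 2033

6 months after 25 July 2032, on the same day of the month, is 25 January 2033.
25 January 2033 is a Tuesday and not a listed holiday, so it stands.
Applying the 2 months extension: 2 months after 25 January 2033 is 25 March 2033.
25 March 2033 is a Friday and not a listed holiday, so it stands.
Applying the 14-calendar-day extension: 25 March 2033 + 14 days = 8 April 2033.
Since 8 April 2033 is a Friday and not a holiday, the date is unchanged.
Deadline: 8 April 2033.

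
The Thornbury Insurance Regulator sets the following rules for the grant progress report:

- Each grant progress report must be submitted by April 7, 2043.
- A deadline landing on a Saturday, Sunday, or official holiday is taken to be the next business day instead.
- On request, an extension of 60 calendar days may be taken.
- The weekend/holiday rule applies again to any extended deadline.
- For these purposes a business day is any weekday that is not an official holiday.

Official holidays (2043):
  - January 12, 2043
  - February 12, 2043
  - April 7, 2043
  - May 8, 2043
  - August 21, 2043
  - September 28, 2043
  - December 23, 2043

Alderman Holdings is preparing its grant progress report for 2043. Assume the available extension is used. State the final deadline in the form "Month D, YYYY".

The statutory due date is April 7, 2043.
April 7, 2043 is a listed holiday, so it moves to the next business day, April 8, 2043 (Wednesday).
Add the 60 calendar-day extension to April 8, 2043: June 7, 2043.
Because June 7, 2043 is a Sunday, the deadline becomes June 8, 2043 (Monday).
So the filing is due June 8, 2043.

June 8, 2043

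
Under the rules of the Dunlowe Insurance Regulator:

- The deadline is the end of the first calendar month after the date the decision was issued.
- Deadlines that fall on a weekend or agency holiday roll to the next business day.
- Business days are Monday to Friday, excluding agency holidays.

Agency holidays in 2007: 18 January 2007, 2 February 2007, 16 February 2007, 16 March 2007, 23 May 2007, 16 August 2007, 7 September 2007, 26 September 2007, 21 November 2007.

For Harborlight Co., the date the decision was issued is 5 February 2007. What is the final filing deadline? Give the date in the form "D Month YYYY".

The first month after 5 February 2007 is March 2007, whose last day is 31 March 2007.
31 March 2007 falls on a Saturday. Rolling to the next business day gives 2 April 2007, a Monday.
The final due date is 2 April 2007.

2 April 2007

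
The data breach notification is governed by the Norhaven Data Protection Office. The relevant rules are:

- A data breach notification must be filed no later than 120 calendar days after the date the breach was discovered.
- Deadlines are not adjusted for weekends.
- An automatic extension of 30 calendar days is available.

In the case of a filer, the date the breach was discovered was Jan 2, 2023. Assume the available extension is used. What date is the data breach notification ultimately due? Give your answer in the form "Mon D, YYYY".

Jun 1, 2023

120 calendar days after Jan 2, 2023 is May 2, 2023.
May 2, 2023 falls on a Tuesday. The rules make no weekend/holiday allowance, so it remains May 2, 2023.
Add the 30 calendar-day extension to May 2, 2023: Jun 1, 2023.
No adjustment is made for weekends or holidays, so Jun 1, 2023 stands.
The final due date is Jun 1, 2023.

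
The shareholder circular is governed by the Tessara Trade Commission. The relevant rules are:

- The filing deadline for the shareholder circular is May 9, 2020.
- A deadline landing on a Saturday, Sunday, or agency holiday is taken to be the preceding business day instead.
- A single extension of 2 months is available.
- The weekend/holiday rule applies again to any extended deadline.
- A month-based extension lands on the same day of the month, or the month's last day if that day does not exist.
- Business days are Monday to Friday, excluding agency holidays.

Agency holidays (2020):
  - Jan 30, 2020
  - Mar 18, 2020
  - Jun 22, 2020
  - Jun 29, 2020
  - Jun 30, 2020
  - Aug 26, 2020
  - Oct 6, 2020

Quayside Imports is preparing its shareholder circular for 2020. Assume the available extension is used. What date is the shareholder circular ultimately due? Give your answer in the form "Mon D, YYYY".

Jul 8, 2020

The statutory due date is May 9, 2020.
May 9, 2020 falls on a Saturday. Rolling to the preceding business day gives May 8, 2020, a Friday.
Add 2 months to May 8, 2020: Jul 8, 2020.
Jul 8, 2020 (Wednesday) is already a business day.
Final deadline: Jul 8, 2020.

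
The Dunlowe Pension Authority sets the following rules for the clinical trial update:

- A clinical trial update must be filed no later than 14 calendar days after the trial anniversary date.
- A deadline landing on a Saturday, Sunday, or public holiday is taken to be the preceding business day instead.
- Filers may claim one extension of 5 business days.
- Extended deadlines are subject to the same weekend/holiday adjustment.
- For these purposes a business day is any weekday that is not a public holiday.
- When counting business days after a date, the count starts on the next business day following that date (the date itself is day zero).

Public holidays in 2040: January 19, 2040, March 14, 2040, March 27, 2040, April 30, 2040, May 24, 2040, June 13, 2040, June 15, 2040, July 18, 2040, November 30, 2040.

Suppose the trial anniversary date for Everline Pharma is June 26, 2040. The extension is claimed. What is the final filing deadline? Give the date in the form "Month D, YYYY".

Adding 14 calendar days to June 26, 2040 gives July 10, 2040.
July 10, 2040 (Tuesday) is already a business day.
Applying the 5-business-day extension: 5 business days after July 10, 2040 is July 17, 2040.
July 17, 2040 (Tuesday) is already a business day.
Deadline: July 17, 2040.

July 17, 2040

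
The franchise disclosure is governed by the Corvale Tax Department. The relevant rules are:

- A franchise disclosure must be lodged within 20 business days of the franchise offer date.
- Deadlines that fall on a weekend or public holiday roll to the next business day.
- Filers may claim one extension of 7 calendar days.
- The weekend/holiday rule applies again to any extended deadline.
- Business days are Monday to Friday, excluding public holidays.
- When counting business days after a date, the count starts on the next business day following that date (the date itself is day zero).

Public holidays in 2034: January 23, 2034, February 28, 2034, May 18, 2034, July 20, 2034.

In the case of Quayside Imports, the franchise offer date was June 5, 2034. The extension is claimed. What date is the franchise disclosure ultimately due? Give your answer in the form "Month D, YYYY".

Counting 20 business days after June 5, 2034 (skipping weekends and listed holidays) reaches July 3, 2034.
Since July 3, 2034 is a Monday and not a holiday, the date is unchanged.
Add the 7 calendar-day extension to July 3, 2034: July 10, 2034.
Since July 10, 2034 is a Monday and not a holiday, the date is unchanged.
So the filing is due July 10, 2034.

July 10, 2034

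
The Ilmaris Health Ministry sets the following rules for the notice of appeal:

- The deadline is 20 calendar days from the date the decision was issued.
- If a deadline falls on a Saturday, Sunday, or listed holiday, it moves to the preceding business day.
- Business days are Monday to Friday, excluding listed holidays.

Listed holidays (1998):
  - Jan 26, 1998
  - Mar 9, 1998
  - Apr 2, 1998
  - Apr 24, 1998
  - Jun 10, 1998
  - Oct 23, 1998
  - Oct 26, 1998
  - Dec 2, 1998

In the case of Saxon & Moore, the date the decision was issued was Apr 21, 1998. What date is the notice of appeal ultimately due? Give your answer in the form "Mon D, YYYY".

20 calendar days after Apr 21, 1998 is May 11, 1998.
May 11, 1998 is a Monday and not a listed holiday, so it stands.
Deadline: May 11, 1998.

May 11, 1998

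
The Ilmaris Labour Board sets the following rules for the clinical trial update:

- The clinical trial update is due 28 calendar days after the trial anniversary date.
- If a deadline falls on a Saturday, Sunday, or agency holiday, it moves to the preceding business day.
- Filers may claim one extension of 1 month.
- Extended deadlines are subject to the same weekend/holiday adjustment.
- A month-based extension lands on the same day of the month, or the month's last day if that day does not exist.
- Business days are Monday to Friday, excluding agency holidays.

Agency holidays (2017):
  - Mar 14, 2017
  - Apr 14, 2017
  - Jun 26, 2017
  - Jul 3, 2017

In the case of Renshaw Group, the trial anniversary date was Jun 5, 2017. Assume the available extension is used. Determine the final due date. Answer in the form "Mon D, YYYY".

Jul 28, 2017

28 calendar days after Jun 5, 2017 is Jul 3, 2017.
Jul 3, 2017 is a listed holiday; the preceding business day is Jun 30, 2017 (Friday).
Add 1 month to Jun 30, 2017: Jul 30, 2017.
Jul 30, 2017 falls on a Sunday. Rolling to the preceding business day gives Jul 28, 2017, a Friday.
Final deadline: Jul 28, 2017.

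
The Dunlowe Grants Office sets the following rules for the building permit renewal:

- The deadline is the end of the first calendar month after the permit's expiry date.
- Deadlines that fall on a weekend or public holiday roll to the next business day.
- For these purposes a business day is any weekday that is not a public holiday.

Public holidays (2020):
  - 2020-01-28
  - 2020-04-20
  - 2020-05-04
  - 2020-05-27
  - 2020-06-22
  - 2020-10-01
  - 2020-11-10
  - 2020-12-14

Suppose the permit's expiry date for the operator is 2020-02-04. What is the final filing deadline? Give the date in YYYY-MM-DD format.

The first month after 2020-02-04 is March 2020, whose last day is 2020-03-31.
2020-03-31 (Tuesday) is already a business day.
So the filing is due 2020-03-31.

2020-03-31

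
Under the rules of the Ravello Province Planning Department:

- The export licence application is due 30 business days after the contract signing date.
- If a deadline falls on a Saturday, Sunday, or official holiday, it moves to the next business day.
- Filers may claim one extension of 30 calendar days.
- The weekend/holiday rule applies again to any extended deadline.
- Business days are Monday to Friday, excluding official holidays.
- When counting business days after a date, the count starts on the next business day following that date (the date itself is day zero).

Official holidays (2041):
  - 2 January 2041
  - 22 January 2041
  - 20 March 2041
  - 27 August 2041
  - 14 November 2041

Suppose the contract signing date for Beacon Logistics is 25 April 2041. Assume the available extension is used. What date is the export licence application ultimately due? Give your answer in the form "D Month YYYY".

Starting the day after 25 April 2041 and counting 30 business days lands on 6 June 2041.
Since 6 June 2041 is a Thursday and not a holiday, the date is unchanged.
The 30-calendar-day extension moves the deadline from 6 June 2041 to 6 July 2041.
6 July 2041 is a Saturday, so it moves to the next business day, 8 July 2041 (Monday).
Final deadline: 8 July 2041.

8 July 2041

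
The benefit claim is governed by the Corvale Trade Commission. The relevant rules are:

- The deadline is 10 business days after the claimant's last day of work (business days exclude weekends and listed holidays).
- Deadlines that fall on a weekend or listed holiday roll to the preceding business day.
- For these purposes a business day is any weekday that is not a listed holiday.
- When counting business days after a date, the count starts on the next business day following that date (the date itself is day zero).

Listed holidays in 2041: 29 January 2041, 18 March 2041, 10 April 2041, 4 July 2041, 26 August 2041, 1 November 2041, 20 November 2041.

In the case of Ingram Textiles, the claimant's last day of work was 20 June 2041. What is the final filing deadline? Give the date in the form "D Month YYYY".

5 July 2041

10 business days after 20 June 2041, excluding weekends and holidays, is 5 July 2041.
Since 5 July 2041 is a Friday and not a holiday, the date is unchanged.
So the filing is due 5 July 2041.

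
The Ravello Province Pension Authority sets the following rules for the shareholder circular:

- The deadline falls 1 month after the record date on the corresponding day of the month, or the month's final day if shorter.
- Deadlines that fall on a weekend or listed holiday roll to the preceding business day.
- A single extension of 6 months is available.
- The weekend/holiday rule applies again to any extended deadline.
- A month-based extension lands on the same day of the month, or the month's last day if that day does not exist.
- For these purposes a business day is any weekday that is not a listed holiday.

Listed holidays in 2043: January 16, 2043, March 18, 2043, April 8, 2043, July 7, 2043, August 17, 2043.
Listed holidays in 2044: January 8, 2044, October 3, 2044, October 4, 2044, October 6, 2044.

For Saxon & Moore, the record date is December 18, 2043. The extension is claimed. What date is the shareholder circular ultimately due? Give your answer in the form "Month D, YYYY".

Moving 1 month forward from December 18, 2043 on the corresponding day gives January 18, 2044.
January 18, 2044 is a Monday and not a listed holiday, so it stands.
The 6 months extension carries January 18, 2044 to July 18, 2044.
Since July 18, 2044 is a Monday and not a holiday, the date is unchanged.
So the filing is due July 18, 2044.

July 18, 2044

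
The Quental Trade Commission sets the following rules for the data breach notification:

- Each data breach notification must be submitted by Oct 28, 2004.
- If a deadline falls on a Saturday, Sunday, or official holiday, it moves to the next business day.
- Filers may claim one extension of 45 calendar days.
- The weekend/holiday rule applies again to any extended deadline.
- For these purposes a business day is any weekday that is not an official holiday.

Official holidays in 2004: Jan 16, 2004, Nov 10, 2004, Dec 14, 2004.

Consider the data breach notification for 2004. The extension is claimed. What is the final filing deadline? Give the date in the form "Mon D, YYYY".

Start from the fixed due date, Oct 28, 2004.
Oct 28, 2004 (Thursday) is already a business day.
Applying the 45-calendar-day extension: Oct 28, 2004 + 45 days = Dec 12, 2004.
Because Dec 12, 2004 is a Sunday, the deadline becomes Dec 13, 2004 (Monday).
So the filing is due Dec 13, 2004.

Dec 13, 2004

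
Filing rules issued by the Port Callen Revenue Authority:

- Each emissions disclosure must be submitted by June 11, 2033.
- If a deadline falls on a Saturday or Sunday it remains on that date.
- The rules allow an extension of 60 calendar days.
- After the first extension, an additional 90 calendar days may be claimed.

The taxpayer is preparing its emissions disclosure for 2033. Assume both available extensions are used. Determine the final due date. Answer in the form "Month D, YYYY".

The statutory due date is June 11, 2033.
No adjustment is made for weekends or holidays, so June 11, 2033 stands.
Add the 60 calendar-day extension to June 11, 2033: August 10, 2033.
August 10, 2033 falls on a Wednesday. The rules make no weekend/holiday allowance, so it remains August 10, 2033.
With the 90-day extension, August 10, 2033 becomes November 8, 2033.
No adjustment is made for weekends or holidays, so November 8, 2033 stands.
Final deadline: November 8, 2033.

November 8, 2033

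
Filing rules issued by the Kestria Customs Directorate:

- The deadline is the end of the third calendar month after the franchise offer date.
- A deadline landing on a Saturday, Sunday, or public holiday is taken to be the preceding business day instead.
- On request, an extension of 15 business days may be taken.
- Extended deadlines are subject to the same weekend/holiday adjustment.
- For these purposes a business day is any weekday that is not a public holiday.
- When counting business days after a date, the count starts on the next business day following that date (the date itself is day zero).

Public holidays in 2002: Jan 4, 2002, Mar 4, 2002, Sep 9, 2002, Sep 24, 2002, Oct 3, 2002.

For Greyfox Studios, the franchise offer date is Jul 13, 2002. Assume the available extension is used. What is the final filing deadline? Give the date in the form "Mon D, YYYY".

3 months after Jul 13, 2002 is October 2002; that month ends on Oct 31, 2002.
Oct 31, 2002 (Thursday) is already a business day.
The 15-business-day extension runs from Oct 31, 2002 to Nov 21, 2002.
Nov 21, 2002 is a Thursday and not a listed holiday, so it stands.
Final deadline: Nov 21, 2002.

Nov 21, 2002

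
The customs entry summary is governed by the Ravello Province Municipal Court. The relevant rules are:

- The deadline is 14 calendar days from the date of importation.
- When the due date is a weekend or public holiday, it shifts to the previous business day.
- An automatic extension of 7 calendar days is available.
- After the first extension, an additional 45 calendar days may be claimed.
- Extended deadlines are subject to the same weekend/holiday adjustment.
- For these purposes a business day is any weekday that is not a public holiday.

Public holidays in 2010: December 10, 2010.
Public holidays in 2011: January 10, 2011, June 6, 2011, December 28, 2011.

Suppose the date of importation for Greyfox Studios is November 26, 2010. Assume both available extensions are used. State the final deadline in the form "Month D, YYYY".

Adding 14 calendar days to November 26, 2010 gives December 10, 2010.
Because December 10, 2010 is a listed holiday, the deadline becomes December 9, 2010 (Thursday).
Applying the 7-calendar-day extension: December 9, 2010 + 7 days = December 16, 2010.
Since December 16, 2010 is a Thursday and not a holiday, the date is unchanged.
Applying the 45-calendar-day extension: December 16, 2010 + 45 days = January 30, 2011.
Because January 30, 2011 is a Sunday, the deadline becomes January 28, 2011 (Friday).
Final deadline: January 28, 2011.

January 28, 2011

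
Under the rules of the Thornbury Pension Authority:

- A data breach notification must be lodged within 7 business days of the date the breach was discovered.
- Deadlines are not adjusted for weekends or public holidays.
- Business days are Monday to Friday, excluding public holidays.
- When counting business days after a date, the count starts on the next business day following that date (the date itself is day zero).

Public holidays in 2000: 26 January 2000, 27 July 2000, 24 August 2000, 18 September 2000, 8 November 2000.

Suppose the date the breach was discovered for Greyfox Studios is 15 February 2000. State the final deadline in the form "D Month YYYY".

24 February 2000

7 business days after 15 February 2000, excluding weekends and holidays, is 24 February 2000.
No adjustment is made for weekends or holidays, so 24 February 2000 stands.
Deadline: 24 February 2000.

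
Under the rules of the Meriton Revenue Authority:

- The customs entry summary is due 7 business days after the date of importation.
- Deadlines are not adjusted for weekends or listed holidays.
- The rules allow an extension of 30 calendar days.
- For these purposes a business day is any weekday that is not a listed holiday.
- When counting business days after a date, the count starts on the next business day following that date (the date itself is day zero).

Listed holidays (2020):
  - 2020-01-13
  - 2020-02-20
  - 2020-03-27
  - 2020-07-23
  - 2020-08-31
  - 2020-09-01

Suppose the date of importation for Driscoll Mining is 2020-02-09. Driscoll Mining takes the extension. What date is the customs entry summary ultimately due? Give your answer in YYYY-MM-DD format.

2020-03-19

Counting 7 business days after 2020-02-09 (skipping weekends and listed holidays) reaches 2020-02-18.
2020-02-18 falls on a Tuesday. The rules make no weekend/holiday allowance, so it remains 2020-02-18.
The 30-calendar-day extension moves the deadline from 2020-02-18 to 2020-03-19.
No adjustment is made for weekends or holidays, so 2020-03-19 stands.
Final deadline: 2020-03-19.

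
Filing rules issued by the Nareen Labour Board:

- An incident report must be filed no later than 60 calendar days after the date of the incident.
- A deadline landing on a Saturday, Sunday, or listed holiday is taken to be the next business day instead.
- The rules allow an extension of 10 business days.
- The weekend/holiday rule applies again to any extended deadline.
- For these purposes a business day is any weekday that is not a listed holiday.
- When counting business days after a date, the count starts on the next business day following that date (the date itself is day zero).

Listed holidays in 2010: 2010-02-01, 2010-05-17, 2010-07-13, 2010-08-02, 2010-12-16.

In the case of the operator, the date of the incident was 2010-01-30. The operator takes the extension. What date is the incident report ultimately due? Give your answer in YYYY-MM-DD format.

Adding 60 calendar days to 2010-01-30 gives 2010-03-31.
2010-03-31 falls on a Wednesday, which is a business day, so no adjustment is needed.
The 10-business-day extension runs from 2010-03-31 to 2010-04-14.
2010-04-14 (Wednesday) is already a business day.
Final deadline: 2010-04-14.

2010-04-14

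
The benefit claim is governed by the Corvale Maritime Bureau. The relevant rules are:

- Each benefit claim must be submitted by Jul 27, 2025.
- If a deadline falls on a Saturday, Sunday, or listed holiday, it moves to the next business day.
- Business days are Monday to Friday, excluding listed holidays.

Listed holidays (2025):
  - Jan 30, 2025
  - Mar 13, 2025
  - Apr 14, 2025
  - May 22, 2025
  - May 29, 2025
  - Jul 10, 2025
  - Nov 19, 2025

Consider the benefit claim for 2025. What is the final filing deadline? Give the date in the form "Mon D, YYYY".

The stated deadline is Jul 27, 2025.
Jul 27, 2025 is a Sunday; the next business day is Jul 28, 2025 (Monday).
Deadline: Jul 28, 2025.

Jul 28, 2025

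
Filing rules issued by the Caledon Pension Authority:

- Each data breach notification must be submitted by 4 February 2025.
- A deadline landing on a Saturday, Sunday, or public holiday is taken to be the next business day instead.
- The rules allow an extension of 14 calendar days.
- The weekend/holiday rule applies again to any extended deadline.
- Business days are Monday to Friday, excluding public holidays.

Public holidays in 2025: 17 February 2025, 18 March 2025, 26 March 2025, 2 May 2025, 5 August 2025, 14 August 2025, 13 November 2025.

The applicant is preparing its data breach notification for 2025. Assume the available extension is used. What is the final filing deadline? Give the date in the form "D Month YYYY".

The stated deadline is 4 February 2025.
4 February 2025 (Tuesday) is already a business day.
Applying the 14-calendar-day extension: 4 February 2025 + 14 days = 18 February 2025.
Since 18 February 2025 is a Tuesday and not a holiday, the date is unchanged.
The final due date is 18 February 2025.

18 February 2025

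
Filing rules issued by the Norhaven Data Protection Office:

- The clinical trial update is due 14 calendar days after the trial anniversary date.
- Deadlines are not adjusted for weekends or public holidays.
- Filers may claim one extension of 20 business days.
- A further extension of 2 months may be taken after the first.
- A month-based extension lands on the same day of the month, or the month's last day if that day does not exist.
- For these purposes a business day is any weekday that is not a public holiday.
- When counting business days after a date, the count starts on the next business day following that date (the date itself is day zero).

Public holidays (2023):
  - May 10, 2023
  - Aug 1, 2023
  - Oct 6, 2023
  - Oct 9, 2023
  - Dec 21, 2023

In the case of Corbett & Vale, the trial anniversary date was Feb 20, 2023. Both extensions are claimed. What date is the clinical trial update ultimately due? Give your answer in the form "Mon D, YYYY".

Jun 3, 2023

Adding 14 calendar days to Feb 20, 2023 gives Mar 6, 2023.
Mar 6, 2023 falls on a Monday. The rules make no weekend/holiday allowance, so it remains Mar 6, 2023.
The 20-business-day extension runs from Mar 6, 2023 to Apr 3, 2023.
Apr 3, 2023 is a Monday; no weekend or holiday adjustment applies.
Applying the 2 months extension: 2 months after Apr 3, 2023 is Jun 3, 2023.
Jun 3, 2023 is a Saturday; no weekend or holiday adjustment applies.
The final due date is Jun 3, 2023.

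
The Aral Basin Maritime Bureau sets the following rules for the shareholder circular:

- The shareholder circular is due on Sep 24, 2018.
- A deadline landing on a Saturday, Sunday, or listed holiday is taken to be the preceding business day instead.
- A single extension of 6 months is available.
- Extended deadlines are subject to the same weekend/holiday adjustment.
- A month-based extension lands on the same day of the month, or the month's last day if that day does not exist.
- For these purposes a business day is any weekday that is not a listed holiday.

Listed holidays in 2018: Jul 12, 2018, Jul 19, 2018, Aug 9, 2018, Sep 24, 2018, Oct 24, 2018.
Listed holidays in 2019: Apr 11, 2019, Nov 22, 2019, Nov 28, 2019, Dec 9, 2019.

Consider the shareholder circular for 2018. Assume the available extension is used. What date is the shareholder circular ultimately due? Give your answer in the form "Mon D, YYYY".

Mar 21, 2019

The statutory due date is Sep 24, 2018.
Sep 24, 2018 falls on a listed holiday. Rolling to the preceding business day gives Sep 21, 2018, a Friday.
The 6 months extension carries Sep 21, 2018 to Mar 21, 2019.
Mar 21, 2019 is a Thursday and not a listed holiday, so it stands.
Final deadline: Mar 21, 2019.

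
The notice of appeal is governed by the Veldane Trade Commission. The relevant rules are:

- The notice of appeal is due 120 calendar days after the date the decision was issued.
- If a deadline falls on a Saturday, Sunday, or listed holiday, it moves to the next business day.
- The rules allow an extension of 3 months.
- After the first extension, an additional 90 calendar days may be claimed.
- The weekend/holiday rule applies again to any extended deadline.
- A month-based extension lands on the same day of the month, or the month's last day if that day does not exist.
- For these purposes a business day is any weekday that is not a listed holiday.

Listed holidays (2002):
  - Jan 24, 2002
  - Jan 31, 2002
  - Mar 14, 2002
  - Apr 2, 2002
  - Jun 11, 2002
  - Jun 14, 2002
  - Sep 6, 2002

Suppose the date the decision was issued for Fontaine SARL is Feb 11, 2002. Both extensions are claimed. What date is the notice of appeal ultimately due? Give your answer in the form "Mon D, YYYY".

Dec 11, 2002

Trigger date Feb 11, 2002 + 120 calendar days = Jun 11, 2002.
Jun 11, 2002 falls on a listed holiday. Rolling to the next business day gives Jun 12, 2002, a Wednesday.
Applying the 3 months extension: 3 months after Jun 12, 2002 is Sep 12, 2002.
Sep 12, 2002 (Thursday) is already a business day.
With the 90-day extension, Sep 12, 2002 becomes Dec 11, 2002.
Dec 11, 2002 (Wednesday) is already a business day.
The final due date is Dec 11, 2002.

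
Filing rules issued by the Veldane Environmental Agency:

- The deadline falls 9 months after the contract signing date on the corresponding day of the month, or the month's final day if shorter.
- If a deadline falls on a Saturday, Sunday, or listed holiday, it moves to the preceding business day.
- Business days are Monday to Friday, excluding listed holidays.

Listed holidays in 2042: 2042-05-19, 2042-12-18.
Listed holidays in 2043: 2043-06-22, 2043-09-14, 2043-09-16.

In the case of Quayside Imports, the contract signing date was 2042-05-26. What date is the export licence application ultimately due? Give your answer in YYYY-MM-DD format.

2043-02-26

9 months from 2042-05-26 is 2043-02-26.
2043-02-26 is a Thursday and not a listed holiday, so it stands.
Final deadline: 2043-02-26.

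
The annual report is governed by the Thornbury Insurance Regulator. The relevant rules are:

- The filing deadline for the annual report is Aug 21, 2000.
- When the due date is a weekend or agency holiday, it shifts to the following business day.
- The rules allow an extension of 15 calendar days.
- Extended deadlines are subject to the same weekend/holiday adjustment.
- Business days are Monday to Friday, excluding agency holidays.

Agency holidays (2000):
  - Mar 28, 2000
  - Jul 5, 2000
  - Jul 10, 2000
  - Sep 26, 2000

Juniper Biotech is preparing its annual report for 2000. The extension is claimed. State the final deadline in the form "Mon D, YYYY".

The stated deadline is Aug 21, 2000.
Aug 21, 2000 is a Monday and not a listed holiday, so it stands.
With the 15-day extension, Aug 21, 2000 becomes Sep 5, 2000.
Sep 5, 2000 (Tuesday) is already a business day.
Deadline: Sep 5, 2000.

Sep 5, 2000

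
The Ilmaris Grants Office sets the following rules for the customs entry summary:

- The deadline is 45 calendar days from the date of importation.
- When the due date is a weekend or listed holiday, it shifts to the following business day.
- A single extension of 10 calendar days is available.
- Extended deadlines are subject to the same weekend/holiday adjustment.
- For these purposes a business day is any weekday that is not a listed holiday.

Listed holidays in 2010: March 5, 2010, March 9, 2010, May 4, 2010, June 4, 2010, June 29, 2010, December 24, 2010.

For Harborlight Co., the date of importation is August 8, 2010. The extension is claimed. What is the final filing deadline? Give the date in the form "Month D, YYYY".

October 4, 2010

45 calendar days after August 8, 2010 is September 22, 2010.
September 22, 2010 falls on a Wednesday, which is a business day, so no adjustment is needed.
With the 10-day extension, September 22, 2010 becomes October 2, 2010.
October 2, 2010 is a Saturday, so it moves to the next business day, October 4, 2010 (Monday).
Final deadline: October 4, 2010.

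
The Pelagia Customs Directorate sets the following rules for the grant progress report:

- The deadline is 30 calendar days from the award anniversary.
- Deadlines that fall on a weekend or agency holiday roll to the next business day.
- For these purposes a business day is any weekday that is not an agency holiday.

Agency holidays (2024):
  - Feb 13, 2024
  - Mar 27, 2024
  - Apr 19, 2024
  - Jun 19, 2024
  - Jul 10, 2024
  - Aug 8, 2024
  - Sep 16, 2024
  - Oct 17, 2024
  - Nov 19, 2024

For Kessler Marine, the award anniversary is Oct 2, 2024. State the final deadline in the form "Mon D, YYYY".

30 calendar days after Oct 2, 2024 is Nov 1, 2024.
Since Nov 1, 2024 is a Friday and not a holiday, the date is unchanged.
So the filing is due Nov 1, 2024.

Nov 1, 2024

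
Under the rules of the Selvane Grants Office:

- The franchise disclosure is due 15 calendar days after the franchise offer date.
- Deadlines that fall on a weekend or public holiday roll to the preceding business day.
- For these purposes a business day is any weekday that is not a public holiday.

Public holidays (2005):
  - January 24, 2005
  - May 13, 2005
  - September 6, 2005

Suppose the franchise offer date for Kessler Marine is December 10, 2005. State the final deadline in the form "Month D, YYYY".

December 23, 2005

Adding 15 calendar days to December 10, 2005 gives December 25, 2005.
December 25, 2005 is a Sunday, so it moves to the preceding business day, December 23, 2005 (Friday).
Final deadline: December 23, 2005.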